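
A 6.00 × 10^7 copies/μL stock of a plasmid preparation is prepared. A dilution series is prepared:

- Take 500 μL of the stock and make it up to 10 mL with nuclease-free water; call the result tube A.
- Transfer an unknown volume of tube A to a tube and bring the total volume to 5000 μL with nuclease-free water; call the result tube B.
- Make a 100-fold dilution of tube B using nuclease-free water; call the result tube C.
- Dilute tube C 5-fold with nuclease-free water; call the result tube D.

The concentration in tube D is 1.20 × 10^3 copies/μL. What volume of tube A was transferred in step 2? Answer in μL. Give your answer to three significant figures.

1.00 × 10^3 μL

Step 1: 500 μL brought to 10 mL → factor 10000/500 = 20
Step 2: v brought to 5000 μL → factor = 5000 μL/v
Step 3: 100-fold → factor 100
Step 4: 5-fold → factor 5
Product of known-step factors = 10000
Overall factor = 6.00 × 10^7 copies/μL / (1.20 × 10^3 copies/μL) = 50000
Step-2 factor = 50000 / 10000 = 5
v = 5000 μL / 5 = 1.00 × 10^3 μL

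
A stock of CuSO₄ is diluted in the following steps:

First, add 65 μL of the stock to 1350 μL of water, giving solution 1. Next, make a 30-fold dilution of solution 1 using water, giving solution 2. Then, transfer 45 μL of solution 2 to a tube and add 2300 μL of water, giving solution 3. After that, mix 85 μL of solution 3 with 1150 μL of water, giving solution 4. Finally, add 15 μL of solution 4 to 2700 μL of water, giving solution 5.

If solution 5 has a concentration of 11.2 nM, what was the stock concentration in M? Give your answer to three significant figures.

1.00 M

Step 1: 65 μL + 1350 μL = 1415 μL total → factor 1415/65 = 21.769
Step 2: 30-fold → factor 30
Step 3: 45 μL + 2300 μL = 2345 μL total → factor 2345/45 = 52.111
Step 4: 85 μL + 1150 μL = 1235 μL total → factor 1235/85 = 14.529
Step 5: 15 μL + 2700 μL = 2715 μL total → factor 2715/15 = 181
Overall dilution factor = 21.769 × 30 × 52.111 × 14.529 × 181 = 8.95 × 10^7
Stock = 11.2 nM × 8.95 × 10^7 = 1.002 × 10^9 nM = 1.00 M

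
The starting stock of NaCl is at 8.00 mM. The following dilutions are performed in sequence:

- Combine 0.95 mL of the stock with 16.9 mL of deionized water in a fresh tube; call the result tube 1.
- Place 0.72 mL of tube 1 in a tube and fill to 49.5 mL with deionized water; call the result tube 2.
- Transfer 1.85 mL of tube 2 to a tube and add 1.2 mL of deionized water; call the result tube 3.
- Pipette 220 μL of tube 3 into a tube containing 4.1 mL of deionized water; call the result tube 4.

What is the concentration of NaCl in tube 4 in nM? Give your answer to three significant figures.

191 nM

Step 1: 0.95 mL + 16.9 mL = 17.85 mL total → factor 17.85/0.95 = 18.789
Step 2: 0.72 mL brought to 49.5 mL → factor 49.5/0.72 = 68.75
Step 3: 1.85 mL + 1.2 mL = 3.05 mL total → factor 3.05/1.85 = 1.6486
Step 4: 220 μL + 4.1 mL = 4320 μL total → factor 4320/220 = 19.636
Overall dilution factor = 18.789 × 68.75 × 1.6486 × 19.636 = 41819
Final = 8.00 mM / 41819 = 0.0001913 mM = 191 nM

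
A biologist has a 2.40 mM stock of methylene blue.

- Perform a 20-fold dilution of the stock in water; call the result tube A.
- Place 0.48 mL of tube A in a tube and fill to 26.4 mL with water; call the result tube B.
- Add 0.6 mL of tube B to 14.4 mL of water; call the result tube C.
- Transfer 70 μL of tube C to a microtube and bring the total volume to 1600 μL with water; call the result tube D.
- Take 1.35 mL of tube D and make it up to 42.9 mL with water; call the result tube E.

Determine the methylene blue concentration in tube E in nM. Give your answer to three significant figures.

0.120 nM

Step 1: 20-fold → factor 20
Step 2: 0.48 mL brought to 26.4 mL → factor 26.4/0.48 = 55
Step 3: 0.6 mL + 14.4 mL = 15 mL total → factor 15/0.6 = 25
Step 4: 70 μL brought to 1600 μL → factor 1600/70 = 22.857
Step 5: 1.35 mL brought to 42.9 mL → factor 42.9/1.35 = 31.778
Overall dilution factor = 20 × 55 × 25 × 22.857 × 31.778 = 1.9975 × 10^7
Final = 2.40 mM / 1.9975 × 10^7 = 1.202 × 10^-7 mM = 0.120 nM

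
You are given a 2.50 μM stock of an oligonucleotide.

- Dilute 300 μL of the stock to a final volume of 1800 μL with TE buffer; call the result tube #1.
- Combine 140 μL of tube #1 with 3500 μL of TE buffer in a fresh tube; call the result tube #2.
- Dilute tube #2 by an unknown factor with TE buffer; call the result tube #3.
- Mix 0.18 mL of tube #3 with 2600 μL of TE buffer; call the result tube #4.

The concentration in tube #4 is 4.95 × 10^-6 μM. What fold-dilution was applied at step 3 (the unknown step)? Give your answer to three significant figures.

210-fold

Step 1: 300 μL brought to 1800 μL → factor 1800/300 = 6
Step 2: 140 μL + 3500 μL = 3640 μL total → factor 3640/140 = 26
Step 3: unknown factor x
Step 4: 0.18 mL + 2600 μL = 2.78 mL total → factor 2.78/0.18 = 15.444
Product of known-step factors = 2409.3
Overall factor = 2.50 μM / (4.95 × 10^-6 μM) = 5.0505 × 10^5
x = 5.0505 × 10^5 / 2409.3 = 210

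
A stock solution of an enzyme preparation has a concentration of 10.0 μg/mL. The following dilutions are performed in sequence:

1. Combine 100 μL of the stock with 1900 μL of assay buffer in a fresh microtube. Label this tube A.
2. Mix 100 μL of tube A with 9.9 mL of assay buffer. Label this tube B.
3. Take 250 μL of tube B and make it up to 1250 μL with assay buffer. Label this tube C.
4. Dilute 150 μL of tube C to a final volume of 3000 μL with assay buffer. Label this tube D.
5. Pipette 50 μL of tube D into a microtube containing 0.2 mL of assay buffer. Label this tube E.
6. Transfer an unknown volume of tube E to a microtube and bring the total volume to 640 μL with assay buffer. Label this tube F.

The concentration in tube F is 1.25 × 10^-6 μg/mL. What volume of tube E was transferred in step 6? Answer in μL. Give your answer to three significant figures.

80.0 μL

Step 1: 100 μL + 1900 μL = 2000 μL total → factor 2000/100 = 20
Step 2: 100 μL + 9.9 mL = 10000 μL total → factor 10000/100 = 100
Step 3: 250 μL brought to 1250 μL → factor 1250/250 = 5
Step 4: 150 μL brought to 3000 μL → factor 3000/150 = 20
Step 5: 50 μL + 0.2 mL = 250 μL total → factor 250/50 = 5
Step 6: v brought to 640 μL → factor = 640 μL/v
Product of known-step factors = 1 × 10^6
Overall factor = 10.0 μg/mL / (1.25 × 10^-6 μg/mL) = 8 × 10^6
Step-6 factor = 8 × 10^6 / 1 × 10^6 = 8
v = 640 μL / 8 = 80.0 μL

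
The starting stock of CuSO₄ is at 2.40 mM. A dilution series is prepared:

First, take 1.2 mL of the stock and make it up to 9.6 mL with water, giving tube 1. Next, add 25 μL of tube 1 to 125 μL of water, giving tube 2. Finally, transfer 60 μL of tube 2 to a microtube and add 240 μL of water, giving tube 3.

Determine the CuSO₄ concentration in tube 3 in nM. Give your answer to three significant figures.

Step 1: 1.2 mL brought to 9.6 mL → factor 9.6/1.2 = 8
Step 2: 25 μL + 125 μL = 150 μL total → factor 150/25 = 6
Step 3: 60 μL + 240 μL = 300 μL total → factor 300/60 = 5
Overall dilution factor = 8 × 6 × 5 = 240
Final = 2.40 mM / 240 = 0.01000 mM = 1.00 × 10^4 nM

1.00 × 10^4 nM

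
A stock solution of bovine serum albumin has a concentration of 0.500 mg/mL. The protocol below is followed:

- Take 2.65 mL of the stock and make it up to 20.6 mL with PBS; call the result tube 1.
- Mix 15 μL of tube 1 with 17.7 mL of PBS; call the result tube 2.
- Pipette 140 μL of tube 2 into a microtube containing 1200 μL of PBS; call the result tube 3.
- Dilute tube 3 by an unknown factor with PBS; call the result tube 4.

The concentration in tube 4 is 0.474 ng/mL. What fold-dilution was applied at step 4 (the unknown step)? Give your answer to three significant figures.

Step 1: 2.65 mL brought to 20.6 mL → factor 20.6/2.65 = 7.7736
Step 2: 15 μL + 17.7 mL = 17715 μL total → factor 17715/15 = 1181
Step 3: 140 μL + 1200 μL = 1340 μL total → factor 1340/140 = 9.5714
Step 4: unknown factor x
Product of known-step factors = 87871
Overall factor = 0.500 mg/mL / (0.474 ng/mL) = 1.0549 × 10^6
x = 1.0549 × 10^6 / 87871 = 12.0

12.0-fold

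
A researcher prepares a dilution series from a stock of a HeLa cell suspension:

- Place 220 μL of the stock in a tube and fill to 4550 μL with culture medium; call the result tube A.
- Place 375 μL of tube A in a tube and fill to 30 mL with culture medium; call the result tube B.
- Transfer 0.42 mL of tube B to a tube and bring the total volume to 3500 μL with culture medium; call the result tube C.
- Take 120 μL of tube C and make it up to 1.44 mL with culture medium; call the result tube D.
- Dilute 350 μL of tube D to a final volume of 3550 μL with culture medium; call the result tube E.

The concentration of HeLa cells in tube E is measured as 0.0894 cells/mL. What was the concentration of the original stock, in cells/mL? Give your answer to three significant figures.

1.50 × 10^5 cells/mL

Step 1: 220 μL brought to 4550 μL → factor 4550/220 = 20.682
Step 2: 375 μL brought to 30 mL → factor 30000/375 = 80
Step 3: 0.42 mL brought to 3500 μL → factor 3.5/0.42 = 8.3333
Step 4: 120 μL brought to 1.44 mL → factor 1440/120 = 12
Step 5: 350 μL brought to 3550 μL → factor 3550/350 = 10.143
Overall dilution factor = 20.682 × 80 × 8.3333 × 12 × 10.143 = 1.6782 × 10^6
Stock = 0.0894 cells/mL × 1.6782 × 10^6 = 1.50 × 10^5 cells/mL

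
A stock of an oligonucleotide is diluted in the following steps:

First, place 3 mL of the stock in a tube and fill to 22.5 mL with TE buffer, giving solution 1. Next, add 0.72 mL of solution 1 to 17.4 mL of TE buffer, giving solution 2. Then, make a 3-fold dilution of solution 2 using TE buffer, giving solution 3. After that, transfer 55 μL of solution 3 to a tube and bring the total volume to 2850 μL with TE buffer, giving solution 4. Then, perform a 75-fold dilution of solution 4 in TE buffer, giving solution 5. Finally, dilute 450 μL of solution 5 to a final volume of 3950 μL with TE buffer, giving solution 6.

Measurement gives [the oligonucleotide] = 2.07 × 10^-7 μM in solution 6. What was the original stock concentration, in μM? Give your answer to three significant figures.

Step 1: 3 mL brought to 22.5 mL → factor 22.5/3 = 7.5
Step 2: 0.72 mL + 17.4 mL = 18.12 mL total → factor 18.12/0.72 = 25.167
Step 3: 3-fold → factor 3
Step 4: 55 μL brought to 2850 μL → factor 2850/55 = 51.818
Step 5: 75-fold → factor 75
Step 6: 450 μL brought to 3950 μL → factor 3950/450 = 8.7778
Overall dilution factor = 7.5 × 25.167 × 3 × 51.818 × 75 × 8.7778 = 1.9317 × 10^7
Stock = 2.07 × 10^-7 μM × 1.9317 × 10^7 = 4.00 μM

4.00 μM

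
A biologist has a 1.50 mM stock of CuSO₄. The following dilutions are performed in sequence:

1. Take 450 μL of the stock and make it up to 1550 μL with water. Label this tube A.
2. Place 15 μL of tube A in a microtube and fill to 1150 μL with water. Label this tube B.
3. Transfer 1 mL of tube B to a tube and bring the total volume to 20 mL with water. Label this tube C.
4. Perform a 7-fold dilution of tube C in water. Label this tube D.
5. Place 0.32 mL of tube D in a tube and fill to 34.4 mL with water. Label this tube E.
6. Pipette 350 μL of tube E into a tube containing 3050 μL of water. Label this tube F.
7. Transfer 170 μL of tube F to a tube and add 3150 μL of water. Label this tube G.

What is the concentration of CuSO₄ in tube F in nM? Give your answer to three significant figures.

Step 1: 450 μL brought to 1550 μL → factor 1550/450 = 3.4444
Step 2: 15 μL brought to 1150 μL → factor 1150/15 = 76.667
Step 3: 1 mL brought to 20 mL → factor 20/1 = 20
Step 4: 7-fold → factor 7
Step 5: 0.32 mL brought to 34.4 mL → factor 34.4/0.32 = 107.5
Step 6: 350 μL + 3050 μL = 3400 μL total → factor 3400/350 = 9.7143
Dilution factor through tube F = 3.4444 × 76.667 × 20 × 7 × 107.5 × 9.7143 = 3.8608 × 10^7
[tube F] = 1.50 mM / 3.8608 × 10^7 = 3.885 × 10^-8 mM = 0.0389 nM

0.0389 nM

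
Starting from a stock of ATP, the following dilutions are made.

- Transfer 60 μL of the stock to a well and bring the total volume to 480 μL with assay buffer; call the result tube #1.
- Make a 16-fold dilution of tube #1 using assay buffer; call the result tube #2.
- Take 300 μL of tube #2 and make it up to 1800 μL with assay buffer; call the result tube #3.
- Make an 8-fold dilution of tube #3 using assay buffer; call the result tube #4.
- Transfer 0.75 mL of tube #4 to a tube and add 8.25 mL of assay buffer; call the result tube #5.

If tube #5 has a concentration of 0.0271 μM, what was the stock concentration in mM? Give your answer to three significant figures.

Step 1: 60 μL brought to 480 μL → factor 480/60 = 8
Step 2: 16-fold → factor 16
Step 3: 300 μL brought to 1800 μL → factor 1800/300 = 6
Step 4: 8-fold → factor 8
Step 5: 0.75 mL + 8.25 mL = 9 mL total → factor 9/0.75 = 12
Overall dilution factor = 8 × 16 × 6 × 8 × 12 = 73728
Stock = 0.0271 μM × 73728 = 1998 μM = 2.00 mM

2.00 mM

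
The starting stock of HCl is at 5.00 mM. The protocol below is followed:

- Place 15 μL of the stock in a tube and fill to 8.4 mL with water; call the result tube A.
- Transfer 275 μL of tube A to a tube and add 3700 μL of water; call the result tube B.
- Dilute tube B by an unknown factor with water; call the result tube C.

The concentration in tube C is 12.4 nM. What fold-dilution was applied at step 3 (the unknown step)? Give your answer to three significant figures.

Step 1: 15 μL brought to 8.4 mL → factor 8400/15 = 560
Step 2: 275 μL + 3700 μL = 3975 μL total → factor 3975/275 = 14.455
Step 3: unknown factor x
Product of known-step factors = 8094.5
Overall factor = 5.00 mM / (12.4 nM) = 4.0323 × 10^5
x = 4.0323 × 10^5 / 8094.5 = 49.8

49.8-fold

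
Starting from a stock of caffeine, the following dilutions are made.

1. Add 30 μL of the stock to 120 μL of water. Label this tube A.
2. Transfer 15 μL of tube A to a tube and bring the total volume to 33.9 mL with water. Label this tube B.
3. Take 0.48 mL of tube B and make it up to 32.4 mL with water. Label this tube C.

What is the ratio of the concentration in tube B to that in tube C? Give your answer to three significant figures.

67.5

Step 1: 30 μL + 120 μL = 150 μL total → factor 150/30 = 5
Step 2: 15 μL brought to 33.9 mL → factor 33900/15 = 2260
Step 3: 0.48 mL brought to 32.4 mL → factor 32.4/0.48 = 67.5
Dilution factor to tube B = 11300; to tube C = 7.6275 × 10^5
[tube B]/[tube C] = (factor to tube C)/(factor to tube B) = 7.6275 × 10^5/11300 = 67.5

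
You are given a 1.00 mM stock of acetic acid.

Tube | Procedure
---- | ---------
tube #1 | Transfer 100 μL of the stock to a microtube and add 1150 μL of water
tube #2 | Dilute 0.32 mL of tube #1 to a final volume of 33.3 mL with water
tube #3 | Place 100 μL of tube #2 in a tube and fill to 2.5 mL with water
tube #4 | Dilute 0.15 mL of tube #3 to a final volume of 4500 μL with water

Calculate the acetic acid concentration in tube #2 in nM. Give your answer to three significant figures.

Step 1: 100 μL + 1150 μL = 1250 μL total → factor 1250/100 = 12.5
Step 2: 0.32 mL brought to 33.3 mL → factor 33.3/0.32 = 104.06
Dilution factor through tube #2 = 12.5 × 104.06 = 1300.8
[tube #2] = 1.00 mM / 1300.8 = 0.0007688 mM = 769 nM

769 nM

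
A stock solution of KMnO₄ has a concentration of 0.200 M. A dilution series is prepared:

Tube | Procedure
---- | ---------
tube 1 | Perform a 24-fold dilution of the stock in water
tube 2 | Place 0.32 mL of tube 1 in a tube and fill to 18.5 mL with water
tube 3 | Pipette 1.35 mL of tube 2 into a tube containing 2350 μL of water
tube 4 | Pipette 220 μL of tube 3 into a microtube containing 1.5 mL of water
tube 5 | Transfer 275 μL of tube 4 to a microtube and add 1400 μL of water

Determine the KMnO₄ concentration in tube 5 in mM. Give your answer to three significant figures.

Step 1: 24-fold → factor 24
Step 2: 0.32 mL brought to 18.5 mL → factor 18.5/0.32 = 57.812
Step 3: 1.35 mL + 2350 μL = 3.7 mL total → factor 3.7/1.35 = 2.7407
Step 4: 220 μL + 1.5 mL = 1720 μL total → factor 1720/220 = 7.8182
Step 5: 275 μL + 1400 μL = 1675 μL total → factor 1675/275 = 6.0909
Overall dilution factor = 24 × 57.812 × 2.7407 × 7.8182 × 6.0909 = 1.8109 × 10^5
Final = 0.200 M / 1.8109 × 10^5 = 1.104 × 10^-6 M = 0.00110 mM

0.00110 mM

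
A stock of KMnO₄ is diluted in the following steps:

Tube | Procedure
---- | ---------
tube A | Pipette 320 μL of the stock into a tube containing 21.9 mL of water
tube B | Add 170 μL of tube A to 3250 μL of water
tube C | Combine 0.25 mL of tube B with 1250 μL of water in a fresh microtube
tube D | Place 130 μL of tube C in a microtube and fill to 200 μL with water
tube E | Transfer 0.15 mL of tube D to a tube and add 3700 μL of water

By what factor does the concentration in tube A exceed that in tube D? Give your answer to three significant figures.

Step 1: 320 μL + 21.9 mL = 22220 μL total → factor 22220/320 = 69.438
Step 2: 170 μL + 3250 μL = 3420 μL total → factor 3420/170 = 20.118
Step 3: 0.25 mL + 1250 μL = 1.5 mL total → factor 1.5/0.25 = 6
Step 4: 130 μL brought to 200 μL → factor 200/130 = 1.5385
Dilution factor to tube A = 69.438; to tube D = 12895
[tube A]/[tube D] = (factor to tube D)/(factor to tube A) = 12895/69.438 = 186

186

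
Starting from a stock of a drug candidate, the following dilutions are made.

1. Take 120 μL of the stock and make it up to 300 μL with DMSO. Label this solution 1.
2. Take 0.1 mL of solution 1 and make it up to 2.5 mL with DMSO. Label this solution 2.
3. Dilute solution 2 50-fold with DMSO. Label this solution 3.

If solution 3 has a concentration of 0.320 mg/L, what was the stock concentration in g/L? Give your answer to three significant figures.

Step 1: 120 μL brought to 300 μL → factor 300/120 = 2.5
Step 2: 0.1 mL brought to 2.5 mL → factor 2.5/0.1 = 25
Step 3: 50-fold → factor 50
Overall dilution factor = 2.5 × 25 × 50 = 3125
Stock = 0.320 mg/L × 3125 = 1000 mg/L = 1.00 g/L

1.00 g/L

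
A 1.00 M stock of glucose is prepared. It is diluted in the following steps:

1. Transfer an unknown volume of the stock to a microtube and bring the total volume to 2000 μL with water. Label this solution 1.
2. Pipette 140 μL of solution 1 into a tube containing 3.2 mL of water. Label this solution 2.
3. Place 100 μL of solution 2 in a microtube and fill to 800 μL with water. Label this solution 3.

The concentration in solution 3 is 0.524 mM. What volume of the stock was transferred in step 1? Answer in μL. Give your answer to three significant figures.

Step 1: v brought to 2000 μL → factor = 2000 μL/v
Step 2: 140 μL + 3.2 mL = 3340 μL total → factor 3340/140 = 23.857
Step 3: 100 μL brought to 800 μL → factor 800/100 = 8
Product of known-step factors = 190.86
Overall factor = 1.00 M / (0.524 mM) = 1908.4
Step-1 factor = 1908.4 / 190.86 = 9.9991
v = 2000 μL / 9.9991 = 200 μL

200 μL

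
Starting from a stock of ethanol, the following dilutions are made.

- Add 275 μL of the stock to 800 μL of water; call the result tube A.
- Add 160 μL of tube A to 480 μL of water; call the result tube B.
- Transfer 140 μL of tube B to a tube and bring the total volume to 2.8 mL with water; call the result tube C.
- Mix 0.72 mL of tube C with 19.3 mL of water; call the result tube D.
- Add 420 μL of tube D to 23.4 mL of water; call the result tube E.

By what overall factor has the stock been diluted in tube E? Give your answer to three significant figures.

4.93 × 10^5

Step 1: 275 μL + 800 μL = 1075 μL total → factor 1075/275 = 3.9091
Step 2: 160 μL + 480 μL = 640 μL total → factor 640/160 = 4
Step 3: 140 μL brought to 2.8 mL → factor 2800/140 = 20
Step 4: 0.72 mL + 19.3 mL = 20.02 mL total → factor 20.02/0.72 = 27.806
Step 5: 420 μL + 23.4 mL = 23820 μL total → factor 23820/420 = 56.714
Overall dilution factor = 3.9091 × 4 × 20 × 27.806 × 56.714 = 4.9316 × 10^5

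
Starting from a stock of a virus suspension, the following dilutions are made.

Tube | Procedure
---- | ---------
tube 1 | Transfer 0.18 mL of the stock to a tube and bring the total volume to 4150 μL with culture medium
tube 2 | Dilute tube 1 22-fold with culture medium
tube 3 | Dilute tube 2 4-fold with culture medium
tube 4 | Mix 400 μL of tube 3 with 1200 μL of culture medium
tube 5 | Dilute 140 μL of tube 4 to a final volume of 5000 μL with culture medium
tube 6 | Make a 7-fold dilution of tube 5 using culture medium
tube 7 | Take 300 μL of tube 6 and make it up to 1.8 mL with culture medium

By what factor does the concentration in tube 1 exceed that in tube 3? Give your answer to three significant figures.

88.0

Step 1: 0.18 mL brought to 4150 μL → factor 4.15/0.18 = 23.056
Step 2: 22-fold → factor 22
Step 3: 4-fold → factor 4
Dilution factor to tube 1 = 23.056; to tube 3 = 2028.9
[tube 1]/[tube 3] = (factor to tube 3)/(factor to tube 1) = 2028.9/23.056 = 88.0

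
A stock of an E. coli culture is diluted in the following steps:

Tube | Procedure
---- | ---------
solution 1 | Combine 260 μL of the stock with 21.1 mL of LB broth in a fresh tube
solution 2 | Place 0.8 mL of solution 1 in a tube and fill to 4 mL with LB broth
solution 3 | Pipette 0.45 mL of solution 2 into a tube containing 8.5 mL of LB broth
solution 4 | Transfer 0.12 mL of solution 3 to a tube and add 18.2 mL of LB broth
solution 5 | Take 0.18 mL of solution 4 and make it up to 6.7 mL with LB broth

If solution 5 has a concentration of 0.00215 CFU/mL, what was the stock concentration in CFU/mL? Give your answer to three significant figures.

9.98 × 10^4 CFU/mL

Step 1: 260 μL + 21.1 mL = 21360 μL total → factor 21360/260 = 82.154
Step 2: 0.8 mL brought to 4 mL → factor 4/0.8 = 5
Step 3: 0.45 mL + 8.5 mL = 8.95 mL total → factor 8.95/0.45 = 19.889
Step 4: 0.12 mL + 18.2 mL = 18.32 mL total → factor 18.32/0.12 = 152.67
Step 5: 0.18 mL brought to 6.7 mL → factor 6.7/0.18 = 37.222
Overall dilution factor = 82.154 × 5 × 19.889 × 152.67 × 37.222 = 4.6425 × 10^7
Stock = 0.00215 CFU/mL × 4.6425 × 10^7 = 9.98 × 10^4 CFU/mL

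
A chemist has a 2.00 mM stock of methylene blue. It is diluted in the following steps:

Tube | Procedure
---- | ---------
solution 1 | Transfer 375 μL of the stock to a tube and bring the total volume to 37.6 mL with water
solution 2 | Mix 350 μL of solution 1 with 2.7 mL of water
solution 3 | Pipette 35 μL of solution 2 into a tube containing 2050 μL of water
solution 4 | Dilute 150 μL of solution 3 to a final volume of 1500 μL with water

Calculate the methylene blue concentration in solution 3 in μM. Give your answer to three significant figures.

0.0384 μM

Step 1: 375 μL brought to 37.6 mL → factor 37600/375 = 100.27
Step 2: 350 μL + 2.7 mL = 3050 μL total → factor 3050/350 = 8.7143
Step 3: 35 μL + 2050 μL = 2085 μL total → factor 2085/35 = 59.571
Dilution factor through solution 3 = 100.27 × 8.7143 × 59.571 = 52051
[solution 3] = 2.00 mM / 52051 = 3.842 × 10^-5 mM = 0.0384 μM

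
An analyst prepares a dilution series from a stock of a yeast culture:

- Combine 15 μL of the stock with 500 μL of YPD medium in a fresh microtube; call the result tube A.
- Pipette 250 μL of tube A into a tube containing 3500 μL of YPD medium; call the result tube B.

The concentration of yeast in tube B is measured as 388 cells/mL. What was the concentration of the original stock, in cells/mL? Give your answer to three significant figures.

2.00 × 10^5 cells/mL

Step 1: 15 μL + 500 μL = 515 μL total → factor 515/15 = 34.333
Step 2: 250 μL + 3500 μL = 3750 μL total → factor 3750/250 = 15
Overall dilution factor = 34.333 × 15 = 515
Stock = 388 cells/mL × 515 = 2.00 × 10^5 cells/mL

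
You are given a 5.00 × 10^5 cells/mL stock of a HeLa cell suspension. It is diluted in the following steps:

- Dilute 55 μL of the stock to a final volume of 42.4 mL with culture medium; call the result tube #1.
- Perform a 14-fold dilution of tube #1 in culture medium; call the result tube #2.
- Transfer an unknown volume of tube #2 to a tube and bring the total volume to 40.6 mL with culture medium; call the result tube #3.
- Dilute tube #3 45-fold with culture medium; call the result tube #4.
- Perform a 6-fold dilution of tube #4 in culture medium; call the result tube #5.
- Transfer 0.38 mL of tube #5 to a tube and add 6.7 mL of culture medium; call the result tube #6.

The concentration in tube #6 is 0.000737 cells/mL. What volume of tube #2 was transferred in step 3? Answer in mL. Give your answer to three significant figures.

Step 1: 55 μL brought to 42.4 mL → factor 42400/55 = 770.91
Step 2: 14-fold → factor 14
Step 3: v brought to 40.6 mL → factor = 40.6 mL/v
Step 4: 45-fold → factor 45
Step 5: 6-fold → factor 6
Step 6: 0.38 mL + 6.7 mL = 7.08 mL total → factor 7.08/0.38 = 18.632
Product of known-step factors = 5.4293 × 10^7
Overall factor = 5.00 × 10^5 cells/mL / (0.000737 cells/mL) = 6.7843 × 10^8
Step-3 factor = 6.7843 × 10^8 / 5.4293 × 10^7 = 12.496
v = 40.6 mL / 12.496 = 3.25 mL

3.25 mL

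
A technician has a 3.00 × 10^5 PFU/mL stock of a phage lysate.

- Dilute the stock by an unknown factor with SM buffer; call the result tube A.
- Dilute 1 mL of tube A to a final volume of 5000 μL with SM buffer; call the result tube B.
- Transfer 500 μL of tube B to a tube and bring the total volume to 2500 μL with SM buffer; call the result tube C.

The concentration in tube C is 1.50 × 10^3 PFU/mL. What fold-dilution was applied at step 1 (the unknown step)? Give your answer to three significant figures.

8.00-fold

Step 1: unknown factor x
Step 2: 1 mL brought to 5000 μL → factor 5/1 = 5
Step 3: 500 μL brought to 2500 μL → factor 2500/500 = 5
Product of known-step factors = 25
Overall factor = 3.00 × 10^5 PFU/mL / (1.50 × 10^3 PFU/mL) = 200
x = 200 / 25 = 8.00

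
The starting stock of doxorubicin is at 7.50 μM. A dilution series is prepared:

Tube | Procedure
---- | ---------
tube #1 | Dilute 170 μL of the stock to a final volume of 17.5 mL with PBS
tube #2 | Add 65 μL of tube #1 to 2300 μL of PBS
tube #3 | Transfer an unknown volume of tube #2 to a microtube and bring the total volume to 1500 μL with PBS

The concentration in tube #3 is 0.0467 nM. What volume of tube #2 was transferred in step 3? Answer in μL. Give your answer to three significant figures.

Step 1: 170 μL brought to 17.5 mL → factor 17500/170 = 102.94
Step 2: 65 μL + 2300 μL = 2365 μL total → factor 2365/65 = 36.385
Step 3: v brought to 1500 μL → factor = 1500 μL/v
Product of known-step factors = 3745.5
Overall factor = 7.50 μM / (0.0467 nM) = 1.606 × 10^5
Step-3 factor = 1.606 × 10^5 / 3745.5 = 42.878
v = 1500 μL / 42.878 = 35.0 μL

35.0 μL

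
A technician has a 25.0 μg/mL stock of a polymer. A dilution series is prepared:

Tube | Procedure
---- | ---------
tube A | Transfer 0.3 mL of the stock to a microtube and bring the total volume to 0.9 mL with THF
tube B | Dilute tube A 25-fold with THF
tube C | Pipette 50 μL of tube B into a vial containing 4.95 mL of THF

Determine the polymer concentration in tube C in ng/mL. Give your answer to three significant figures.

Step 1: 0.3 mL brought to 0.9 mL → factor 0.9/0.3 = 3
Step 2: 25-fold → factor 25
Step 3: 50 μL + 4.95 mL = 5000 μL total → factor 5000/50 = 100
Overall dilution factor = 3 × 25 × 100 = 7500
Final = 25.0 μg/mL / 7500 = 0.003333 μg/mL = 3.33 ng/mL

3.33 ng/mL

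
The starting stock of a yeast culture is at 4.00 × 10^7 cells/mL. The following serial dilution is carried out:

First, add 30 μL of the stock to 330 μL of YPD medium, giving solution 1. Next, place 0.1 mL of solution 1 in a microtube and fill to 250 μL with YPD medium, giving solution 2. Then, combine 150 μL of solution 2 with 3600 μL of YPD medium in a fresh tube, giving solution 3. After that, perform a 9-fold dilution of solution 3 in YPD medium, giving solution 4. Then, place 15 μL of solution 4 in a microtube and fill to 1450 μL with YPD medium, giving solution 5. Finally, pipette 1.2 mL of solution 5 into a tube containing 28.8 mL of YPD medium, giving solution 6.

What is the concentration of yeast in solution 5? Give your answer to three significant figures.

Step 1: 30 μL + 330 μL = 360 μL total → factor 360/30 = 12
Step 2: 0.1 mL brought to 250 μL → factor 0.25/0.1 = 2.5
Step 3: 150 μL + 3600 μL = 3750 μL total → factor 3750/150 = 25
Step 4: 9-fold → factor 9
Step 5: 15 μL brought to 1450 μL → factor 1450/15 = 96.667
Dilution factor through solution 5 = 12 × 2.5 × 25 × 9 × 96.667 = 6.525 × 10^5
[solution 5] = 4.00 × 10^7 cells/mL / 6.525 × 10^5 = 61.3 cells/mL

61.3 cells/mL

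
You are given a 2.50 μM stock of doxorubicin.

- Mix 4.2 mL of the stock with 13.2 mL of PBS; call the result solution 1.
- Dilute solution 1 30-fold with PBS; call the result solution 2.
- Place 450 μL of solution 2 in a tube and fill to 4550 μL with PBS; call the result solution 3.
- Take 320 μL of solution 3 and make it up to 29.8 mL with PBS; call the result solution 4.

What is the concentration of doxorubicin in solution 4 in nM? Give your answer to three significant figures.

0.0214 nM

Step 1: 4.2 mL + 13.2 mL = 17.4 mL total → factor 17.4/4.2 = 4.1429
Step 2: 30-fold → factor 30
Step 3: 450 μL brought to 4550 μL → factor 4550/450 = 10.111
Step 4: 320 μL brought to 29.8 mL → factor 29800/320 = 93.125
Overall dilution factor = 4.1429 × 30 × 10.111 × 93.125 = 1.1703 × 10^5
Final = 2.50 μM / 1.1703 × 10^5 = 2.136 × 10^-5 μM = 0.0214 nM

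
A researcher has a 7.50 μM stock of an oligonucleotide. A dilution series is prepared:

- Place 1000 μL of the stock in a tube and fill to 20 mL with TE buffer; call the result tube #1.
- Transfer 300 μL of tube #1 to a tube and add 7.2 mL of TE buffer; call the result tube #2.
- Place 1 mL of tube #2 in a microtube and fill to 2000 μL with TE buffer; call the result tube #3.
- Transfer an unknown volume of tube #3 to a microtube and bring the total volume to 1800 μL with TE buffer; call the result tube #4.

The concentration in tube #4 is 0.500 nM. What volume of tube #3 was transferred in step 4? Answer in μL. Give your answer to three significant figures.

120 μL

Step 1: 1000 μL brought to 20 mL → factor 20000/1000 = 20
Step 2: 300 μL + 7.2 mL = 7500 μL total → factor 7500/300 = 25
Step 3: 1 mL brought to 2000 μL → factor 2/1 = 2
Step 4: v brought to 1800 μL → factor = 1800 μL/v
Product of known-step factors = 1000
Overall factor = 7.50 μM / (0.500 nM) = 15000
Step-4 factor = 15000 / 1000 = 15
v = 1800 μL / 15 = 120 μL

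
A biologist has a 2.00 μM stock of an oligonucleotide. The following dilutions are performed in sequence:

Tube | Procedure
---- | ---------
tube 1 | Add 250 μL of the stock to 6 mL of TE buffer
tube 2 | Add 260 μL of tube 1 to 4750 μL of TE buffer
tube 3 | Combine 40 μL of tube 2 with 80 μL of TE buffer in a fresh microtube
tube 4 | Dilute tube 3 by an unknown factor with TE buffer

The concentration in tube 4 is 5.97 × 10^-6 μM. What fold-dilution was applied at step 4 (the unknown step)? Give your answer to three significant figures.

232-fold

Step 1: 250 μL + 6 mL = 6250 μL total → factor 6250/250 = 25
Step 2: 260 μL + 4750 μL = 5010 μL total → factor 5010/260 = 19.269
Step 3: 40 μL + 80 μL = 120 μL total → factor 120/40 = 3
Step 4: unknown factor x
Product of known-step factors = 1445.2
Overall factor = 2.00 μM / (5.97 × 10^-6 μM) = 3.3501 × 10^5
x = 3.3501 × 10^5 / 1445.2 = 232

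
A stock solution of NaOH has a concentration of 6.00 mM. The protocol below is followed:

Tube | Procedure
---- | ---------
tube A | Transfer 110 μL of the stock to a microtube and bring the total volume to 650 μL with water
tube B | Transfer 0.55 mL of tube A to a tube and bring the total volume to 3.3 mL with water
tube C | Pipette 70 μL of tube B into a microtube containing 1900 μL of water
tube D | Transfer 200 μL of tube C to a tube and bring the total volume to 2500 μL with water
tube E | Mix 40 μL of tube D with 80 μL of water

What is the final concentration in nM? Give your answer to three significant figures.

160 nM

Step 1: 110 μL brought to 650 μL → factor 650/110 = 5.9091
Step 2: 0.55 mL brought to 3.3 mL → factor 3.3/0.55 = 6
Step 3: 70 μL + 1900 μL = 1970 μL total → factor 1970/70 = 28.143
Step 4: 200 μL brought to 2500 μL → factor 2500/200 = 12.5
Step 5: 40 μL + 80 μL = 120 μL total → factor 120/40 = 3
Overall dilution factor = 5.9091 × 6 × 28.143 × 12.5 × 3 = 37417
Final = 6.00 mM / 37417 = 0.0001604 mM = 160 nM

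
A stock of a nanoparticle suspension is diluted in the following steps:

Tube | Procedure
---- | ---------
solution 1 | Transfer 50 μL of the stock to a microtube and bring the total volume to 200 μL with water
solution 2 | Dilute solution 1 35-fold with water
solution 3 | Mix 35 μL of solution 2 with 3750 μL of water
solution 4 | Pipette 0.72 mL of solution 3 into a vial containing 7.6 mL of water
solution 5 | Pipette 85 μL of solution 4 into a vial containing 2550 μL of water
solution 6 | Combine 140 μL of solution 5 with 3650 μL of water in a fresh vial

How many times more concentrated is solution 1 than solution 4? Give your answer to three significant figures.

Step 1: 50 μL brought to 200 μL → factor 200/50 = 4
Step 2: 35-fold → factor 35
Step 3: 35 μL + 3750 μL = 3785 μL total → factor 3785/35 = 108.14
Step 4: 0.72 mL + 7.6 mL = 8.32 mL total → factor 8.32/0.72 = 11.556
Dilution factor to solution 1 = 4; to solution 4 = 1.7495 × 10^5
[solution 1]/[solution 4] = (factor to solution 4)/(factor to solution 1) = 1.7495 × 10^5/4 = 4.37 × 10^4

4.37 × 10^4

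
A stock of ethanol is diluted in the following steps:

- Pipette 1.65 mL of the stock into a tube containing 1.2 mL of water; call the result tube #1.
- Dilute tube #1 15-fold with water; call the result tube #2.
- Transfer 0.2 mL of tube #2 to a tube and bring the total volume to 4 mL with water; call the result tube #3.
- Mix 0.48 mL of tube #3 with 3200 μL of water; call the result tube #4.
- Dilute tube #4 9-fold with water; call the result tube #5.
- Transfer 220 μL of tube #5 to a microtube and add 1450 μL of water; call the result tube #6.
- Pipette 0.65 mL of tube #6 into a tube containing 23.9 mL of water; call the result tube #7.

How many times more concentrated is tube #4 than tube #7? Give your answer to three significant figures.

2.58 × 10^3

Step 1: 1.65 mL + 1.2 mL = 2.85 mL total → factor 2.85/1.65 = 1.7273
Step 2: 15-fold → factor 15
Step 3: 0.2 mL brought to 4 mL → factor 4/0.2 = 20
Step 4: 0.48 mL + 3200 μL = 3.68 mL total → factor 3.68/0.48 = 7.6667
Step 5: 9-fold → factor 9
Step 6: 220 μL + 1450 μL = 1670 μL total → factor 1670/220 = 7.5909
Step 7: 0.65 mL + 23.9 mL = 24.55 mL total → factor 24.55/0.65 = 37.769
Dilution factor to tube #4 = 3972.7; to tube #7 = 1.0251 × 10^7
[tube #4]/[tube #7] = (factor to tube #7)/(factor to tube #4) = 1.0251 × 10^7/3972.7 = 2.58 × 10^3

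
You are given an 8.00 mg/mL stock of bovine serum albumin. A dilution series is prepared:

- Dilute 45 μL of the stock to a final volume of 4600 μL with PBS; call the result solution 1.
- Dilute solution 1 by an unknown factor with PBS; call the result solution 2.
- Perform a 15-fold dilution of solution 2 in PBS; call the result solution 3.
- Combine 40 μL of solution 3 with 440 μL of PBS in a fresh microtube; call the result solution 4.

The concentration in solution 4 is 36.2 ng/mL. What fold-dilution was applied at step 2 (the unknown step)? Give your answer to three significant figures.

Step 1: 45 μL brought to 4600 μL → factor 4600/45 = 102.22
Step 2: unknown factor x
Step 3: 15-fold → factor 15
Step 4: 40 μL + 440 μL = 480 μL total → factor 480/40 = 12
Product of known-step factors = 18400
Overall factor = 8.00 mg/mL / (36.2 ng/mL) = 2.2099 × 10^5
x = 2.2099 × 10^5 / 18400 = 12.0

12.0-fold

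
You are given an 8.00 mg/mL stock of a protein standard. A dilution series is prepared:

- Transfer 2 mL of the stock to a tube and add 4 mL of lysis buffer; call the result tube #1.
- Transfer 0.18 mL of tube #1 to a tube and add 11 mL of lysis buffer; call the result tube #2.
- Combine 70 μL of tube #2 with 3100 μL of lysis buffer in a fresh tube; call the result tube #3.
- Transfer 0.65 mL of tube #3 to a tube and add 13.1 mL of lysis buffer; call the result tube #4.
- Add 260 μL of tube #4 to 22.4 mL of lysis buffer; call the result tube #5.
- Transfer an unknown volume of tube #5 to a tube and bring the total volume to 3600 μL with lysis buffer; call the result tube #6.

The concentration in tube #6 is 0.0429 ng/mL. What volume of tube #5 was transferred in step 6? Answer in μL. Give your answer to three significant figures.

300 μL

Step 1: 2 mL + 4 mL = 6 mL total → factor 6/2 = 3
Step 2: 0.18 mL + 11 mL = 11.18 mL total → factor 11.18/0.18 = 62.111
Step 3: 70 μL + 3100 μL = 3170 μL total → factor 3170/70 = 45.286
Step 4: 0.65 mL + 13.1 mL = 13.75 mL total → factor 13.75/0.65 = 21.154
Step 5: 260 μL + 22.4 mL = 22660 μL total → factor 22660/260 = 87.154
Step 6: v brought to 3600 μL → factor = 3600 μL/v
Product of known-step factors = 1.5557 × 10^7
Overall factor = 8.00 mg/mL / (0.0429 ng/mL) = 1.8648 × 10^8
Step-6 factor = 1.8648 × 10^8 / 1.5557 × 10^7 = 11.987
v = 3600 μL / 11.987 = 300 μL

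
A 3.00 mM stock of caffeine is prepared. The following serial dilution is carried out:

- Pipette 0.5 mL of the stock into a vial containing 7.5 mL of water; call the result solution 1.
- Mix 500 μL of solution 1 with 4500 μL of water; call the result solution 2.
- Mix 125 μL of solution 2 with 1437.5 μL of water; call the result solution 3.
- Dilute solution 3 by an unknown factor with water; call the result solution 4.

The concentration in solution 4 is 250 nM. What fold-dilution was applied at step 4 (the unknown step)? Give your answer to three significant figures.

6.00-fold

Step 1: 0.5 mL + 7.5 mL = 8 mL total → factor 8/0.5 = 16
Step 2: 500 μL + 4500 μL = 5000 μL total → factor 5000/500 = 10
Step 3: 125 μL + 1437.5 μL = 1562.5 μL total → factor 1562.5/125 = 12.5
Step 4: unknown factor x
Product of known-step factors = 2000
Overall factor = 3.00 mM / (250 nM) = 12000
x = 12000 / 2000 = 6.00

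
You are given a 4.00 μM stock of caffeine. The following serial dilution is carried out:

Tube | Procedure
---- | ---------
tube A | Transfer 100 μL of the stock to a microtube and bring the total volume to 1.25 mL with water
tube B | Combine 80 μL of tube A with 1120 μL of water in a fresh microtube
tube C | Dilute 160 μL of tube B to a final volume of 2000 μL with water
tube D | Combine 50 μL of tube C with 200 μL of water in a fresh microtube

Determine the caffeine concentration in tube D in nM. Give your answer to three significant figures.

Step 1: 100 μL brought to 1.25 mL → factor 1250/100 = 12.5
Step 2: 80 μL + 1120 μL = 1200 μL total → factor 1200/80 = 15
Step 3: 160 μL brought to 2000 μL → factor 2000/160 = 12.5
Step 4: 50 μL + 200 μL = 250 μL total → factor 250/50 = 5
Overall dilution factor = 12.5 × 15 × 12.5 × 5 = 11719
Final = 4.00 μM / 11719 = 0.0003413 μM = 0.341 nM

0.341 nM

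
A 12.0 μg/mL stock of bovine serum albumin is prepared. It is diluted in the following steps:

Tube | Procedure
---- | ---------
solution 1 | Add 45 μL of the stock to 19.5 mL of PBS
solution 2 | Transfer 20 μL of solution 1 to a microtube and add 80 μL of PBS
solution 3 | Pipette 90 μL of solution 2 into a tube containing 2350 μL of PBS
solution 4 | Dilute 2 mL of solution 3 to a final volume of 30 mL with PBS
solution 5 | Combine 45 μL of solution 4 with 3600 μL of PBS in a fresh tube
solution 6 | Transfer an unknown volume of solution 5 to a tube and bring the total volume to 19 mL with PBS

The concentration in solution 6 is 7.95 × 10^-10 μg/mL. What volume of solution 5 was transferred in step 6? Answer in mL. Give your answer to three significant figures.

0.0900 mL

Step 1: 45 μL + 19.5 mL = 19545 μL total → factor 19545/45 = 434.33
Step 2: 20 μL + 80 μL = 100 μL total → factor 100/20 = 5
Step 3: 90 μL + 2350 μL = 2440 μL total → factor 2440/90 = 27.111
Step 4: 2 mL brought to 30 mL → factor 30/2 = 15
Step 5: 45 μL + 3600 μL = 3645 μL total → factor 3645/45 = 81
Step 6: v brought to 19 mL → factor = 19 mL/v
Product of known-step factors = 7.1535 × 10^7
Overall factor = 12.0 μg/mL / (7.95 × 10^-10 μg/mL) = 1.5094 × 10^10
Step-6 factor = 1.5094 × 10^10 / 7.1535 × 10^7 = 211.01
v = 19 mL / 211.01 = 0.0900 mL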